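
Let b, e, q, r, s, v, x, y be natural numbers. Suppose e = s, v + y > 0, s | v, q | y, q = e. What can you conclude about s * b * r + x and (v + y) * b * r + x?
s * b * r + x ≤ (v + y) * b * r + x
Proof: From q = e and e = s, q = s. q | y, so s | y. Since s | v, s | v + y. v + y > 0, so s ≤ v + y. Then s * b ≤ (v + y) * b. Then s * b * r ≤ (v + y) * b * r. Then s * b * r + x ≤ (v + y) * b * r + x.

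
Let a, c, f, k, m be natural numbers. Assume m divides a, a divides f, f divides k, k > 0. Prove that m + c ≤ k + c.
From a divides f and f divides k, a divides k. Since m divides a, m divides k. k > 0, so m ≤ k. Then m + c ≤ k + c.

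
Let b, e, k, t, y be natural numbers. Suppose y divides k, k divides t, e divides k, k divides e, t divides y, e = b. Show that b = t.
Since t divides y and y divides k, t divides k. Since k divides t, t = k. k divides e and e divides k, so k = e. Because t = k, t = e. Since e = b, t = b. Then b = t.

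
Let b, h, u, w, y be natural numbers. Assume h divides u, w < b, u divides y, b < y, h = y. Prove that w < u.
h = y and h divides u, thus y divides u. Since u divides y, y = u. Since b < y, b < u. w < b, so w < u.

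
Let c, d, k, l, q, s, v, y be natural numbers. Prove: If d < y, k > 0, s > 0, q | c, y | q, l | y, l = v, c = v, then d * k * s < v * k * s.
c = v and q | c, therefore q | v. y | q, so y | v. Because l = v and l | y, v | y. y | v, so y = v. d < y, so d < v. k > 0, so d * k < v * k. s > 0, so d * k * s < v * k * s.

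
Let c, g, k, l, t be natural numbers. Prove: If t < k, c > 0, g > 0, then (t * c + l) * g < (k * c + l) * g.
From t < k and c > 0, by multiplying by a positive, t * c < k * c. Then t * c + l < k * c + l. Since g > 0, by multiplying by a positive, (t * c + l) * g < (k * c + l) * g.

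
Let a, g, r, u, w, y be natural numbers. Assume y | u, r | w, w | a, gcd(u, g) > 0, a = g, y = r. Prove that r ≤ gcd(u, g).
Because y = r and y | u, r | u. From a = g and w | a, w | g. r | w, so r | g. Since r | u, r | gcd(u, g). Since gcd(u, g) > 0, r ≤ gcd(u, g).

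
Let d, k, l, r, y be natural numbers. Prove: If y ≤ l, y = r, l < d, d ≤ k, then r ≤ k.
From y ≤ l and l < d, y < d. Since d ≤ k, y < k. y = r, so r < k. Then r ≤ k.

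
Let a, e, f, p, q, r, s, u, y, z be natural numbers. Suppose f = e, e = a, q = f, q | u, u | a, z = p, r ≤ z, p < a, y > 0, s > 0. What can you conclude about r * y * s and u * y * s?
r * y * s < u * y * s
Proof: f = e and e = a, hence f = a. q = f and q | u, therefore f | u. From f = a, a | u. From u | a, a = u. From z = p and r ≤ z, r ≤ p. p < a, so r < a. From a = u, r < u. y > 0, so r * y < u * y. Since s > 0, r * y * s < u * y * s.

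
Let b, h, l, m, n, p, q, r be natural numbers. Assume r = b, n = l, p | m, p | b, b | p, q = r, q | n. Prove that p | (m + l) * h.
Because b | p and p | b, b = p. Since r = b, r = p. Since n = l and q | n, q | l. Since q = r, r | l. Since r = p, p | l. p | m, so p | m + l. Then p | (m + l) * h.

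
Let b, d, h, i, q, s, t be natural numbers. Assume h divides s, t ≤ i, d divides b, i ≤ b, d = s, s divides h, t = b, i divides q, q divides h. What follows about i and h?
i = h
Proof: From t = b and t ≤ i, b ≤ i. Since i ≤ b, b = i. Since s divides h and h divides s, s = h. d = s, so d = h. Since d divides b, h divides b. Because b = i, h divides i. Since i divides q and q divides h, i divides h. Since h divides i, h = i. Then i = h.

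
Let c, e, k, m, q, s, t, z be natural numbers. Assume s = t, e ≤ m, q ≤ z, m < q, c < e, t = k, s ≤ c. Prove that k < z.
From s = t and t = k, s = k. Since s ≤ c, k ≤ c. Since c < e and e ≤ m, c < m. m < q and q ≤ z, so m < z. c < m, so c < z. k ≤ c, so k < z.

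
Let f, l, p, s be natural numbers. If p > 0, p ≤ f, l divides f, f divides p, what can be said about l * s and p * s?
l * s ≤ p * s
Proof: f divides p and p > 0, thus f ≤ p. Since p ≤ f, f = p. l divides f, so l divides p. p > 0, so l ≤ p. By multiplying by a non-negative, l * s ≤ p * s.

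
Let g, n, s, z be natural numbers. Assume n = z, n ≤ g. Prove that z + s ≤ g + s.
n = z and n ≤ g, hence z ≤ g. Then z + s ≤ g + s.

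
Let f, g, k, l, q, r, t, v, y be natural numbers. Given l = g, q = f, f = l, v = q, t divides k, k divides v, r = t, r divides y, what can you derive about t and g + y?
t divides g + y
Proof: q = f and f = l, hence q = l. t divides k and k divides v, so t divides v. From v = q, t divides q. Since q = l, t divides l. Since l = g, t divides g. r = t and r divides y, therefore t divides y. From t divides g, t divides g + y.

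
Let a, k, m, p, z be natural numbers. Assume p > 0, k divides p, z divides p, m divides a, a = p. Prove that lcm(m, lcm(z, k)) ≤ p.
a = p and m divides a, thus m divides p. z divides p and k divides p, thus lcm(z, k) divides p. m divides p, so lcm(m, lcm(z, k)) divides p. p > 0, so lcm(m, lcm(z, k)) ≤ p.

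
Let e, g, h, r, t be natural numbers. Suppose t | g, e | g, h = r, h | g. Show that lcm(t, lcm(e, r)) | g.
h = r and h | g, hence r | g. e | g, so lcm(e, r) | g. t | g, so lcm(t, lcm(e, r)) | g.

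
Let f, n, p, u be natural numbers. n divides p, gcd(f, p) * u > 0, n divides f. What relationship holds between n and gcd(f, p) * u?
n ≤ gcd(f, p) * u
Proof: Since n divides f and n divides p, n divides gcd(f, p). Then n divides gcd(f, p) * u. gcd(f, p) * u > 0, so n ≤ gcd(f, p) * u.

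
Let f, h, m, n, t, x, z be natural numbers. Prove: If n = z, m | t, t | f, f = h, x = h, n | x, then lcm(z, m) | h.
x = h and n | x, so n | h. n = z, so z | h. f = h and t | f, thus t | h. Because m | t, m | h. z | h, so lcm(z, m) | h.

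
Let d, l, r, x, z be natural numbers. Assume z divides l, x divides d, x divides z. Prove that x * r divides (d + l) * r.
x divides z and z divides l, therefore x divides l. x divides d, so x divides d + l. Then x * r divides (d + l) * r.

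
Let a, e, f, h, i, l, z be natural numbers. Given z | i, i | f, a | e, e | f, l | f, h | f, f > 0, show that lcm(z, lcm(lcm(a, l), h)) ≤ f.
z | i and i | f, hence z | f. a | e and e | f, therefore a | f. l | f, so lcm(a, l) | f. h | f, so lcm(lcm(a, l), h) | f. Since z | f, lcm(z, lcm(lcm(a, l), h)) | f. f > 0, so lcm(z, lcm(lcm(a, l), h)) ≤ f.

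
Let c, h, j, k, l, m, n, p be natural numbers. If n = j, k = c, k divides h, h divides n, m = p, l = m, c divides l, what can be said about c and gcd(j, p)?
c divides gcd(j, p)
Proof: Since k = c and k divides h, c divides h. Since h divides n, c divides n. Since n = j, c divides j. l = m and c divides l, therefore c divides m. Since m = p, c divides p. c divides j, so c divides gcd(j, p).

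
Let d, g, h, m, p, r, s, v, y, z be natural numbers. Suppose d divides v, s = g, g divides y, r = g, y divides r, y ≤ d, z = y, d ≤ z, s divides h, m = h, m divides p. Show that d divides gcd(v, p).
r = g and y divides r, thus y divides g. Since g divides y, g = y. Because s = g, s = y. z = y and d ≤ z, thus d ≤ y. Since y ≤ d, y = d. s = y, so s = d. m = h and m divides p, hence h divides p. Since s divides h, s divides p. Since s = d, d divides p. d divides v, so d divides gcd(v, p).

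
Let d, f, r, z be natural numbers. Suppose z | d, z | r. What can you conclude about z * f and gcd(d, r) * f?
z * f | gcd(d, r) * f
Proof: Since z | d and z | r, z | gcd(d, r). Then z * f | gcd(d, r) * f.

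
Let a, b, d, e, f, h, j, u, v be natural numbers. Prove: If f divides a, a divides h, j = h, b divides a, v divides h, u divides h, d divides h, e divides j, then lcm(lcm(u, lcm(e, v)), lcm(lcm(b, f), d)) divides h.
From j = h and e divides j, e divides h. v divides h, so lcm(e, v) divides h. Since u divides h, lcm(u, lcm(e, v)) divides h. b divides a and f divides a, hence lcm(b, f) divides a. From a divides h, lcm(b, f) divides h. d divides h, so lcm(lcm(b, f), d) divides h. Since lcm(u, lcm(e, v)) divides h, lcm(lcm(u, lcm(e, v)), lcm(lcm(b, f), d)) divides h.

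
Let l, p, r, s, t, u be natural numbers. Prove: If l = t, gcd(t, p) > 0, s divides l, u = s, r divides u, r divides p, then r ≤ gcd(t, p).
From u = s and r divides u, r divides s. From l = t and s divides l, s divides t. r divides s, so r divides t. r divides p, so r divides gcd(t, p). gcd(t, p) > 0, so r ≤ gcd(t, p).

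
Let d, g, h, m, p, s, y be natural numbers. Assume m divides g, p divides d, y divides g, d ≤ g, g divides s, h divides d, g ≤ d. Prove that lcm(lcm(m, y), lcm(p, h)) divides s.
m divides g and y divides g, thus lcm(m, y) divides g. d ≤ g and g ≤ d, so d = g. p divides d and h divides d, therefore lcm(p, h) divides d. Since d = g, lcm(p, h) divides g. lcm(m, y) divides g, so lcm(lcm(m, y), lcm(p, h)) divides g. g divides s, so lcm(lcm(m, y), lcm(p, h)) divides s.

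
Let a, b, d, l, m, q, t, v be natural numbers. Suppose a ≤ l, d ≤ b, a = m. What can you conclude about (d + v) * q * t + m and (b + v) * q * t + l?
(d + v) * q * t + m ≤ (b + v) * q * t + l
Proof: Because d ≤ b, d + v ≤ b + v. Then (d + v) * q ≤ (b + v) * q. Then (d + v) * q * t ≤ (b + v) * q * t. Since a = m and a ≤ l, m ≤ l. (d + v) * q * t ≤ (b + v) * q * t, so (d + v) * q * t + m ≤ (b + v) * q * t + l.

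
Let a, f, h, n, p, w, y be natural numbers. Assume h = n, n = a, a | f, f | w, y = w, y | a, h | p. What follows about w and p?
w | p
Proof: Because h = n and n = a, h = a. a | f and f | w, therefore a | w. y = w and y | a, thus w | a. Because a | w, a = w. Because h = a, h = w. h | p, so w | p.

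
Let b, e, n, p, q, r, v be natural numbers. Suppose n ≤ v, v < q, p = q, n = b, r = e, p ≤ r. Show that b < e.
p = q and p ≤ r, hence q ≤ r. Since v < q, v < r. Since r = e, v < e. Since n ≤ v, n < e. n = b, so b < e.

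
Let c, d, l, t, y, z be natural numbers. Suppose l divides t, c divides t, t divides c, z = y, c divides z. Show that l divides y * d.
c divides t and t divides c, so c = t. z = y and c divides z, thus c divides y. Since c = t, t divides y. l divides t, so l divides y. Then l divides y * d.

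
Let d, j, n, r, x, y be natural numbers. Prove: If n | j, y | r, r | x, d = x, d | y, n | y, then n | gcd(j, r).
d = x and d | y, thus x | y. Since r | x, r | y. From y | r, y = r. Since n | y, n | r. Since n | j, n | gcd(j, r).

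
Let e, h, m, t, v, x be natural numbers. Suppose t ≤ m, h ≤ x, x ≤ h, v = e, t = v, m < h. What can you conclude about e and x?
e < x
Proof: h ≤ x and x ≤ h, hence h = x. t = v and v = e, hence t = e. Since t ≤ m, e ≤ m. Because m < h, e < h. Since h = x, e < x.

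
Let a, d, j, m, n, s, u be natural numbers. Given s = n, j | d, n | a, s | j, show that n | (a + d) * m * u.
s = n and s | j, therefore n | j. j | d, so n | d. n | a, so n | a + d. Then n | (a + d) * m. Then n | (a + d) * m * u.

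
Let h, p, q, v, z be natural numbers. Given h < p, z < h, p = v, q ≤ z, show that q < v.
From z < h and h < p, z < p. From q ≤ z, q < p. Because p = v, q < v.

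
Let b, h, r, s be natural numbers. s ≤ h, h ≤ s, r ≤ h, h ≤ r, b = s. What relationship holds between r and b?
r = b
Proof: From s ≤ h and h ≤ s, s = h. b = s, so b = h. h ≤ r and r ≤ h, therefore h = r. b = h, so b = r. Then r = b.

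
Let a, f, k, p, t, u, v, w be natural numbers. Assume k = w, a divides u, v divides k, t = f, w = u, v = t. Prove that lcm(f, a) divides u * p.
Since v = t and t = f, v = f. Because k = w and v divides k, v divides w. From w = u, v divides u. v = f, so f divides u. a divides u, so lcm(f, a) divides u. Then lcm(f, a) divides u * p.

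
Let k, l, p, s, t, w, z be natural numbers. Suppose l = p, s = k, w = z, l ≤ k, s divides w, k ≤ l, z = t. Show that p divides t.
k ≤ l and l ≤ k, so k = l. Since l = p, k = p. w = z and z = t, so w = t. s = k and s divides w, hence k divides w. Since w = t, k divides t. Since k = p, p divides t.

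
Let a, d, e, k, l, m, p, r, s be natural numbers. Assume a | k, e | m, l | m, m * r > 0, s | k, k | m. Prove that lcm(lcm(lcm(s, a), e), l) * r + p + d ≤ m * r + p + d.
From s | k and a | k, lcm(s, a) | k. Since k | m, lcm(s, a) | m. Since e | m, lcm(lcm(s, a), e) | m. Since l | m, lcm(lcm(lcm(s, a), e), l) | m. Then lcm(lcm(lcm(s, a), e), l) * r | m * r. From m * r > 0, lcm(lcm(lcm(s, a), e), l) * r ≤ m * r. Then lcm(lcm(lcm(s, a), e), l) * r + p ≤ m * r + p. Then lcm(lcm(lcm(s, a), e), l) * r + p + d ≤ m * r + p + d.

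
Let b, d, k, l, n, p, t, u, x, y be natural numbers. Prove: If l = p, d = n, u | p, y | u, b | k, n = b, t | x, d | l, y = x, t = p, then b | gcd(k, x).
Because t = p and t | x, p | x. Because y = x and y | u, x | u. Since u | p, x | p. p | x, so p = x. l = p and d | l, therefore d | p. d = n, so n | p. Since n = b, b | p. p = x, so b | x. b | k, so b | gcd(k, x).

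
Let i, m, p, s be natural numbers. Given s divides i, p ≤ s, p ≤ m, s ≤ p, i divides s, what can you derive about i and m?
i ≤ m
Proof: p ≤ s and s ≤ p, therefore p = s. s divides i and i divides s, therefore s = i. p = s, so p = i. p ≤ m, so i ≤ m.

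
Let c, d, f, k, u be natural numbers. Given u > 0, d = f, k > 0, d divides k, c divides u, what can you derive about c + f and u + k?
c + f ≤ u + k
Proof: Since c divides u and u > 0, c ≤ u. d divides k and k > 0, hence d ≤ k. d = f, so f ≤ k. Since c ≤ u, c + f ≤ u + k.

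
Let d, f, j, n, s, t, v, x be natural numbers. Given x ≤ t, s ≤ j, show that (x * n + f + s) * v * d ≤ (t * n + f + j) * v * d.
x ≤ t, thus x * n ≤ t * n. Then x * n + f ≤ t * n + f. s ≤ j, so x * n + f + s ≤ t * n + f + j. Then (x * n + f + s) * v ≤ (t * n + f + j) * v. Then (x * n + f + s) * v * d ≤ (t * n + f + j) * v * d.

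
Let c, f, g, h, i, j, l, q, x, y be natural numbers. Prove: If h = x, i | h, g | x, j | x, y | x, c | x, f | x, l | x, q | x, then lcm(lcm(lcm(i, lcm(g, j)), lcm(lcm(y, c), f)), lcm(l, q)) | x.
Because h = x and i | h, i | x. g | x and j | x, hence lcm(g, j) | x. i | x, so lcm(i, lcm(g, j)) | x. y | x and c | x, therefore lcm(y, c) | x. f | x, so lcm(lcm(y, c), f) | x. lcm(i, lcm(g, j)) | x, so lcm(lcm(i, lcm(g, j)), lcm(lcm(y, c), f)) | x. Since l | x and q | x, lcm(l, q) | x. lcm(lcm(i, lcm(g, j)), lcm(lcm(y, c), f)) | x, so lcm(lcm(lcm(i, lcm(g, j)), lcm(lcm(y, c), f)), lcm(l, q)) | x.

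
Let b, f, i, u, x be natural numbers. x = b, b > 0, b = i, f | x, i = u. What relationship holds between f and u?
f ≤ u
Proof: b = i and i = u, therefore b = u. From x = b and f | x, f | b. Since b > 0, f ≤ b. Since b = u, f ≤ u.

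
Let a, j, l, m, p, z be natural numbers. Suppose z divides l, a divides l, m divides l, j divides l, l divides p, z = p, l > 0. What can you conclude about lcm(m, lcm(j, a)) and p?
lcm(m, lcm(j, a)) ≤ p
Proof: z = p and z divides l, therefore p divides l. Since l divides p, l = p. Because j divides l and a divides l, lcm(j, a) divides l. From m divides l, lcm(m, lcm(j, a)) divides l. l > 0, so lcm(m, lcm(j, a)) ≤ l. Since l = p, lcm(m, lcm(j, a)) ≤ p.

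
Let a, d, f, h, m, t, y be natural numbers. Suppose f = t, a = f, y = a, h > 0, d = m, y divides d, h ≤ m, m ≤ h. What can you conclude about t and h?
t ≤ h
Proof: a = f and f = t, thus a = t. Since y = a, y = t. m ≤ h and h ≤ m, hence m = h. From d = m and y divides d, y divides m. Since m = h, y divides h. Since y = t, t divides h. h > 0, so t ≤ h.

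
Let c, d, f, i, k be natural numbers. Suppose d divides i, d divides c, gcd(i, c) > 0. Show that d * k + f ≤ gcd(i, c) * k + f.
From d divides i and d divides c, d divides gcd(i, c). From gcd(i, c) > 0, d ≤ gcd(i, c). By multiplying by a non-negative, d * k ≤ gcd(i, c) * k. Then d * k + f ≤ gcd(i, c) * k + f.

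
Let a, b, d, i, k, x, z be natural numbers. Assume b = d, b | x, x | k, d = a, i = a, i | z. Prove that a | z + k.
From i = a and i | z, a | z. b = d and d = a, thus b = a. From b | x and x | k, b | k. Since b = a, a | k. Since a | z, a | z + k.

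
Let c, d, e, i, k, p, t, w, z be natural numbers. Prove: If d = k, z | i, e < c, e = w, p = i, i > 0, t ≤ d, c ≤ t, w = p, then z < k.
z | i and i > 0, thus z ≤ i. w = p and p = i, so w = i. e < c and c ≤ t, therefore e < t. t ≤ d, so e < d. Since e = w, w < d. d = k, so w < k. w = i, so i < k. z ≤ i, so z < k.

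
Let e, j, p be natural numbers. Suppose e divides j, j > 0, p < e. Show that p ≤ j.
Since e divides j and j > 0, e ≤ j. p < e, so p < j. Then p ≤ j.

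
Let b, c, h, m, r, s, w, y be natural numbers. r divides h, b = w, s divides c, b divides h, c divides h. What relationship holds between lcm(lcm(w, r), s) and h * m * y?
lcm(lcm(w, r), s) divides h * m * y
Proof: b = w and b divides h, hence w divides h. Because r divides h, lcm(w, r) divides h. s divides c and c divides h, therefore s divides h. Since lcm(w, r) divides h, lcm(lcm(w, r), s) divides h. Then lcm(lcm(w, r), s) divides h * m. Then lcm(lcm(w, r), s) divides h * m * y.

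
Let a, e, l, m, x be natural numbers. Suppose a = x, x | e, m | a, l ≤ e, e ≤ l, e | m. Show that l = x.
l ≤ e and e ≤ l, therefore l = e. a = x and m | a, thus m | x. Since e | m, e | x. Since x | e, e = x. l = e, so l = x.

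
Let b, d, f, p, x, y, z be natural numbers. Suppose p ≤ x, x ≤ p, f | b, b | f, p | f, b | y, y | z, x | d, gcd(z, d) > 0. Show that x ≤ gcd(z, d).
p ≤ x and x ≤ p, thus p = x. f | b and b | f, therefore f = b. p | f, so p | b. Since b | y, p | y. Since y | z, p | z. p = x, so x | z. Since x | d, x | gcd(z, d). gcd(z, d) > 0, so x ≤ gcd(z, d).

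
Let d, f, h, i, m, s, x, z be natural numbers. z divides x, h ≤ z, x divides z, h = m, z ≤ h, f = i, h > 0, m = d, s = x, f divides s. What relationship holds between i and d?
i ≤ d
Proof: From h = m and m = d, h = d. z ≤ h and h ≤ z, hence z = h. Because x divides z and z divides x, x = z. From s = x, s = z. Since f divides s, f divides z. Since z = h, f divides h. h > 0, so f ≤ h. h = d, so f ≤ d. f = i, so i ≤ d.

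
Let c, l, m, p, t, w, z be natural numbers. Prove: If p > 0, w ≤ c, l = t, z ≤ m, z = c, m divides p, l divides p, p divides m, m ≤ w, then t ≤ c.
p divides m and m divides p, so p = m. m ≤ w and w ≤ c, hence m ≤ c. z = c and z ≤ m, so c ≤ m. Since m ≤ c, m = c. p = m, so p = c. l = t and l divides p, so t divides p. Since p > 0, t ≤ p. From p = c, t ≤ c.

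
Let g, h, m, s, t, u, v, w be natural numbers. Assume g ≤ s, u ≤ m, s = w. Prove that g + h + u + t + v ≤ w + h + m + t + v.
s = w and g ≤ s, so g ≤ w. Then g + h ≤ w + h. u ≤ m, so g + h + u ≤ w + h + m. Then g + h + u + t ≤ w + h + m + t. Then g + h + u + t + v ≤ w + h + m + t + v.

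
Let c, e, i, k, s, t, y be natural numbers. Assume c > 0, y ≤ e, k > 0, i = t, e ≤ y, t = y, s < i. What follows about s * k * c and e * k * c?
s * k * c < e * k * c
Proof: Since y ≤ e and e ≤ y, y = e. t = y, so t = e. Since i = t, i = e. s < i, so s < e. Since k > 0, s * k < e * k. Since c > 0, s * k * c < e * k * c.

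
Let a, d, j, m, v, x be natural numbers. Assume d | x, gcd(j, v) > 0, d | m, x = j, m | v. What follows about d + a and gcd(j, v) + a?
d + a ≤ gcd(j, v) + a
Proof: x = j and d | x, therefore d | j. d | m and m | v, thus d | v. d | j, so d | gcd(j, v). gcd(j, v) > 0, so d ≤ gcd(j, v). Then d + a ≤ gcd(j, v) + a.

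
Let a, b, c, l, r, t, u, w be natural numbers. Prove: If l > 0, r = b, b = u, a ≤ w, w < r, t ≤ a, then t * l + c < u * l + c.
t ≤ a and a ≤ w, thus t ≤ w. r = b and w < r, thus w < b. From t ≤ w, t < b. Since b = u, t < u. Since l > 0, by multiplying by a positive, t * l < u * l. Then t * l + c < u * l + c.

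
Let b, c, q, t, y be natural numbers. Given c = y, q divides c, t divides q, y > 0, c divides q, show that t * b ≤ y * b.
q divides c and c divides q, thus q = c. Since c = y, q = y. Since t divides q, t divides y. Since y > 0, t ≤ y. By multiplying by a non-negative, t * b ≤ y * b.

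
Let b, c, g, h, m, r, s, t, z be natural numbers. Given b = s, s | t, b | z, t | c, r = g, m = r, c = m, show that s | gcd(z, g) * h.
From b = s and b | z, s | z. Because c = m and m = r, c = r. From s | t and t | c, s | c. Since c = r, s | r. Since r = g, s | g. s | z, so s | gcd(z, g). Then s | gcd(z, g) * h.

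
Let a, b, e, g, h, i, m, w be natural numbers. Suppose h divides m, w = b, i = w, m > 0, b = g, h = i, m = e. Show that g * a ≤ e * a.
i = w and w = b, therefore i = b. From b = g, i = g. h = i and h divides m, hence i divides m. Since m > 0, i ≤ m. i = g, so g ≤ m. m = e, so g ≤ e. By multiplying by a non-negative, g * a ≤ e * a.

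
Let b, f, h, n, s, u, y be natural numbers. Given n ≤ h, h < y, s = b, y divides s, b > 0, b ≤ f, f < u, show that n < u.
n ≤ h and h < y, therefore n < y. s = b and y divides s, hence y divides b. Since b > 0, y ≤ b. n < y, so n < b. Because b ≤ f and f < u, b < u. n < b, so n < u.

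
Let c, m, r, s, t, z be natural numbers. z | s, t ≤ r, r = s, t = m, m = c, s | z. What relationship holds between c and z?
c ≤ z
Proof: s | z and z | s, thus s = z. r = s, so r = z. t = m and m = c, hence t = c. t ≤ r, so c ≤ r. r = z, so c ≤ z.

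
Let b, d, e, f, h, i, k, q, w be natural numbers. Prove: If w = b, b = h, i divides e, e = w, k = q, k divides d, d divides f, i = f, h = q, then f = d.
e = w and w = b, thus e = b. i divides e, so i divides b. b = h, so i divides h. Since h = q, i divides q. i = f, so f divides q. Because k = q and k divides d, q divides d. f divides q, so f divides d. d divides f, so f = d.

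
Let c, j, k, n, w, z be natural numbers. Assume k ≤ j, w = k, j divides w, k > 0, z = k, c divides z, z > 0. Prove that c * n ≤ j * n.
w = k and j divides w, therefore j divides k. Since k > 0, j ≤ k. Because k ≤ j, k = j. c divides z and z > 0, so c ≤ z. Since z = k, c ≤ k. k = j, so c ≤ j. By multiplying by a non-negative, c * n ≤ j * n.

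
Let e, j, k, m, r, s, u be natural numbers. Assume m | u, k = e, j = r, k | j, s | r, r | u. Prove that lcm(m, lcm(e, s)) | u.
j = r and k | j, so k | r. Since k = e, e | r. From s | r, lcm(e, s) | r. Since r | u, lcm(e, s) | u. m | u, so lcm(m, lcm(e, s)) | u.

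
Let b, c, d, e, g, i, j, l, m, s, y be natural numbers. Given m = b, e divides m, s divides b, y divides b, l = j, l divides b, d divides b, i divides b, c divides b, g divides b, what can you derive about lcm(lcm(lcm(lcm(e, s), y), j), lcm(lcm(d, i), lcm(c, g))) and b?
lcm(lcm(lcm(lcm(e, s), y), j), lcm(lcm(d, i), lcm(c, g))) divides b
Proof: From m = b and e divides m, e divides b. s divides b, so lcm(e, s) divides b. From y divides b, lcm(lcm(e, s), y) divides b. l = j and l divides b, so j divides b. lcm(lcm(e, s), y) divides b, so lcm(lcm(lcm(e, s), y), j) divides b. Since d divides b and i divides b, lcm(d, i) divides b. From c divides b and g divides b, lcm(c, g) divides b. Since lcm(d, i) divides b, lcm(lcm(d, i), lcm(c, g)) divides b. lcm(lcm(lcm(e, s), y), j) divides b, so lcm(lcm(lcm(lcm(e, s), y), j), lcm(lcm(d, i), lcm(c, g))) divides b.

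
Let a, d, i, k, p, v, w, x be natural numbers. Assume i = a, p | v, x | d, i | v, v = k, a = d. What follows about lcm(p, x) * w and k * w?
lcm(p, x) * w | k * w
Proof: i = a and a = d, therefore i = d. i | v, so d | v. x | d, so x | v. Since p | v, lcm(p, x) | v. Since v = k, lcm(p, x) | k. Then lcm(p, x) * w | k * w.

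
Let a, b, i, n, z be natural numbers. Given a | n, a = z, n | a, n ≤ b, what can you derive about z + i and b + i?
z + i ≤ b + i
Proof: n | a and a | n, therefore n = a. Since a = z, n = z. n ≤ b, so z ≤ b. Then z + i ≤ b + i.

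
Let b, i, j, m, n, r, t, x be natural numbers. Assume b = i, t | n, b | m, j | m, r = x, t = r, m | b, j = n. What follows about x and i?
x | i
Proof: t = r and r = x, so t = x. m | b and b | m, therefore m = b. Because b = i, m = i. j = n and j | m, thus n | m. t | n, so t | m. Since m = i, t | i. t = x, so x | i.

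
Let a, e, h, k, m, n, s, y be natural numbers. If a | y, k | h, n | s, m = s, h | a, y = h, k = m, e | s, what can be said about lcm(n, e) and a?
lcm(n, e) | a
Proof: Since n | s and e | s, lcm(n, e) | s. k = m and m = s, so k = s. Because y = h and a | y, a | h. Since h | a, h = a. Since k | h, k | a. k = s, so s | a. Since lcm(n, e) | s, lcm(n, e) | a.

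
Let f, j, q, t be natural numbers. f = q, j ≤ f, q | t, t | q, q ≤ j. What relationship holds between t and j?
t = j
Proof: f = q and j ≤ f, thus j ≤ q. From q ≤ j, j = q. Because q | t and t | q, q = t. Since j = q, j = t. Then t = j.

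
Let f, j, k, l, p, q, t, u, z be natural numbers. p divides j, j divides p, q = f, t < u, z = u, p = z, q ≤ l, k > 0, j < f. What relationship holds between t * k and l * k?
t * k < l * k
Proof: From p = z and z = u, p = u. j divides p and p divides j, so j = p. Because q = f and q ≤ l, f ≤ l. Since j < f, j < l. Since j = p, p < l. Because p = u, u < l. Since t < u, t < l. Combined with k > 0, by multiplying by a positive, t * k < l * k.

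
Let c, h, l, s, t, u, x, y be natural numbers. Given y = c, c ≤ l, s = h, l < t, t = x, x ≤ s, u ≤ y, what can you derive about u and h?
u < h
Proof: y = c and u ≤ y, thus u ≤ c. c ≤ l and l < t, therefore c < t. Since t = x, c < x. s = h and x ≤ s, therefore x ≤ h. c < x, so c < h. Since u ≤ c, u < h.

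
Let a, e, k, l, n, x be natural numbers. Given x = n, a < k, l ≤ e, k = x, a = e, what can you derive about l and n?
l < n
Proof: Because k = x and x = n, k = n. a = e and a < k, so e < k. l ≤ e, so l < k. Since k = n, l < n.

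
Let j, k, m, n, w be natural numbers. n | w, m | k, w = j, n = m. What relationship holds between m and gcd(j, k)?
m | gcd(j, k)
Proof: n = m and n | w, so m | w. Since w = j, m | j. Since m | k, m | gcd(j, k).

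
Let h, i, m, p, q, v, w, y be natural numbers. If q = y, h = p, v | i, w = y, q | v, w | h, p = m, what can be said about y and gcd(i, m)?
y | gcd(i, m)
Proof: From q | v and v | i, q | i. Since q = y, y | i. Because h = p and w | h, w | p. p = m, so w | m. Since w = y, y | m. Since y | i, y | gcd(i, m).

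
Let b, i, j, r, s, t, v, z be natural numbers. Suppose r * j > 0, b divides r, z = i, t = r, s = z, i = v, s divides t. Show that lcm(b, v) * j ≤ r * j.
Because s = z and z = i, s = i. i = v, so s = v. Because t = r and s divides t, s divides r. s = v, so v divides r. b divides r, so lcm(b, v) divides r. Then lcm(b, v) * j divides r * j. Since r * j > 0, lcm(b, v) * j ≤ r * j.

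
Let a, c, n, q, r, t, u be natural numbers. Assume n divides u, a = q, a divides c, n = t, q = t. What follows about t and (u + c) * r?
t divides (u + c) * r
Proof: n = t and n divides u, hence t divides u. a = q and q = t, hence a = t. Since a divides c, t divides c. Since t divides u, t divides u + c. Then t divides (u + c) * r.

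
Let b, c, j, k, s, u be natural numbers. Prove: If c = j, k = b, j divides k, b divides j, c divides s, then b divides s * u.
k = b and j divides k, therefore j divides b. b divides j, so j = b. Since c = j, c = b. Since c divides s, b divides s. Then b divides s * u.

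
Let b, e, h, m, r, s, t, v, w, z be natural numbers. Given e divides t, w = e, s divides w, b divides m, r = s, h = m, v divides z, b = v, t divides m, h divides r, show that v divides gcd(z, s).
h = m and h divides r, thus m divides r. r = s, so m divides s. w = e and s divides w, so s divides e. e divides t, so s divides t. t divides m, so s divides m. m divides s, so m = s. b = v and b divides m, so v divides m. From m = s, v divides s. v divides z, so v divides gcd(z, s).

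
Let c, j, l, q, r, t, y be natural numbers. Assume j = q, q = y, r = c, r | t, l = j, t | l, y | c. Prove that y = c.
Since j = q and q = y, j = y. Because r = c and r | t, c | t. l = j and t | l, thus t | j. Since c | t, c | j. Since j = y, c | y. y | c, so c = y. Then y = c.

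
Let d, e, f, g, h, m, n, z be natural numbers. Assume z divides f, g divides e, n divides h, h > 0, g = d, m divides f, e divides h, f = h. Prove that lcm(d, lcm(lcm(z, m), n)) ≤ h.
From g divides e and e divides h, g divides h. g = d, so d divides h. From z divides f and m divides f, lcm(z, m) divides f. Since f = h, lcm(z, m) divides h. Because n divides h, lcm(lcm(z, m), n) divides h. d divides h, so lcm(d, lcm(lcm(z, m), n)) divides h. Since h > 0, lcm(d, lcm(lcm(z, m), n)) ≤ h.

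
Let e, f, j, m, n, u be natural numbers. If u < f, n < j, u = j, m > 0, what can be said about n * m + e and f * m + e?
n * m + e < f * m + e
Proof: From u = j and u < f, j < f. n < j, so n < f. Since m > 0, n * m < f * m. Then n * m + e < f * m + e.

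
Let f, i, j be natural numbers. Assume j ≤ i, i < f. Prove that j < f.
j ≤ i and i < f. By transitivity, j < f.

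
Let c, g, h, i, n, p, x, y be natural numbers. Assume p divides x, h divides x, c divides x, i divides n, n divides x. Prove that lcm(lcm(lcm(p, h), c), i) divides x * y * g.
p divides x and h divides x, hence lcm(p, h) divides x. c divides x, so lcm(lcm(p, h), c) divides x. From i divides n and n divides x, i divides x. lcm(lcm(p, h), c) divides x, so lcm(lcm(lcm(p, h), c), i) divides x. Then lcm(lcm(lcm(p, h), c), i) divides x * y. Then lcm(lcm(lcm(p, h), c), i) divides x * y * g.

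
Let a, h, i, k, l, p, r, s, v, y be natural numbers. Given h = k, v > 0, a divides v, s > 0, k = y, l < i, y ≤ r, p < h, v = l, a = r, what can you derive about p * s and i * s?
p * s < i * s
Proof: Since h = k and k = y, h = y. p < h, so p < y. Since a divides v and v > 0, a ≤ v. a = r, so r ≤ v. v = l, so r ≤ l. y ≤ r, so y ≤ l. Since l < i, y < i. Since p < y, p < i. Since s > 0, by multiplying by a positive, p * s < i * s.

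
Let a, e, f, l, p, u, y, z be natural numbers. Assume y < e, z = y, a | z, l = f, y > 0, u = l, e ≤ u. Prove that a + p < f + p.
u = l and l = f, thus u = f. z = y and a | z, hence a | y. y > 0, so a ≤ y. y < e and e ≤ u, thus y < u. a ≤ y, so a < u. Since u = f, a < f. Then a + p < f + p.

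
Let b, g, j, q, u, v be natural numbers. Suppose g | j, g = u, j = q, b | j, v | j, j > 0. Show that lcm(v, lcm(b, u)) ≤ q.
g = u and g | j, hence u | j. b | j, so lcm(b, u) | j. From v | j, lcm(v, lcm(b, u)) | j. j > 0, so lcm(v, lcm(b, u)) ≤ j. j = q, so lcm(v, lcm(b, u)) ≤ q.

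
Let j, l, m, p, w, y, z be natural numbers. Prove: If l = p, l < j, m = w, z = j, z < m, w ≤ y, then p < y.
l = p and l < j, therefore p < j. Because z = j and z < m, j < m. Since m = w, j < w. p < j, so p < w. Since w ≤ y, p < y.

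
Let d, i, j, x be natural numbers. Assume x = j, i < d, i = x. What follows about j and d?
j < d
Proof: Since i = x and x = j, i = j. From i < d, j < d.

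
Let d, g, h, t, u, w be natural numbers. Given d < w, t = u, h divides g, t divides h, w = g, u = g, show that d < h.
From t = u and u = g, t = g. t divides h, so g divides h. h divides g, so g = h. Since w = g, w = h. Since d < w, d < h.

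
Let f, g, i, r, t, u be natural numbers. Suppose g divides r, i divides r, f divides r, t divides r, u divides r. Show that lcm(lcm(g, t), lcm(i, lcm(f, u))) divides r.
g divides r and t divides r, thus lcm(g, t) divides r. f divides r and u divides r, so lcm(f, u) divides r. Since i divides r, lcm(i, lcm(f, u)) divides r. lcm(g, t) divides r, so lcm(lcm(g, t), lcm(i, lcm(f, u))) divides r.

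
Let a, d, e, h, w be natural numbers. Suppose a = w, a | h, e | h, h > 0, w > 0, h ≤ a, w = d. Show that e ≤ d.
a | h and h > 0, thus a ≤ h. h ≤ a, so h = a. Since a = w, h = w. e | h, so e | w. Since w > 0, e ≤ w. From w = d, e ≤ d.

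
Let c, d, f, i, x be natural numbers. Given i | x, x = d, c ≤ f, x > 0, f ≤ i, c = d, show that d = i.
Since c ≤ f and f ≤ i, c ≤ i. c = d, so d ≤ i. i | x and x > 0, so i ≤ x. x = d, so i ≤ d. d ≤ i, so d = i.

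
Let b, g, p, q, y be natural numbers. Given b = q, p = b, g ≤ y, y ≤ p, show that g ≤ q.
Since p = b and y ≤ p, y ≤ b. g ≤ y, so g ≤ b. Since b = q, g ≤ q.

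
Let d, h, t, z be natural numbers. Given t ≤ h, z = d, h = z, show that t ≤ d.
From h = z and z = d, h = d. Since t ≤ h, t ≤ d.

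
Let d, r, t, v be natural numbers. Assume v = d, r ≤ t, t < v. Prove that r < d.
Since r ≤ t and t < v, r < v. v = d, so r < d.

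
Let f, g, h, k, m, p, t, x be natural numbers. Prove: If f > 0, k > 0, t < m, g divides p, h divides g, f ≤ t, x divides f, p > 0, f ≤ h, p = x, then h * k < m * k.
From h divides g and g divides p, h divides p. p > 0, so h ≤ p. Since p = x, h ≤ x. Because x divides f and f > 0, x ≤ f. Since h ≤ x, h ≤ f. Since f ≤ h, f = h. f ≤ t and t < m, so f < m. Since f = h, h < m. Since k > 0, by multiplying by a positive, h * k < m * k.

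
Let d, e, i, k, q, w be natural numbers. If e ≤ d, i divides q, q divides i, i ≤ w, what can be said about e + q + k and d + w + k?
e + q + k ≤ d + w + k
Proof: Because i divides q and q divides i, i = q. Since i ≤ w, q ≤ w. e ≤ d, so e + q ≤ d + w. Then e + q + k ≤ d + w + k.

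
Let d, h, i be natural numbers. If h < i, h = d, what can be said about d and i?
d < i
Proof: From h = d and h < i, by substitution, d < i.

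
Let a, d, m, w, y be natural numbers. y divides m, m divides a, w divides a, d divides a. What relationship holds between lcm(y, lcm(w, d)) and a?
lcm(y, lcm(w, d)) divides a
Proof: From y divides m and m divides a, y divides a. w divides a and d divides a, therefore lcm(w, d) divides a. Since y divides a, lcm(y, lcm(w, d)) divides a.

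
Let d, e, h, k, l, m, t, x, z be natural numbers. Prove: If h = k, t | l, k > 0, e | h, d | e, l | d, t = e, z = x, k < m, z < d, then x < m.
t | l and l | d, therefore t | d. t = e, so e | d. d | e, so d = e. z < d, so z < e. Since z = x, x < e. h = k and e | h, therefore e | k. k > 0, so e ≤ k. Since k < m, e < m. Since x < e, x < m.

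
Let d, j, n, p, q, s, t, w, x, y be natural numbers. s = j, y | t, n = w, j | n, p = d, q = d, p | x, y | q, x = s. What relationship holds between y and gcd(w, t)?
y | gcd(w, t)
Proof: q = d and y | q, hence y | d. x = s and s = j, so x = j. Since p | x, p | j. p = d, so d | j. Since j | n, d | n. Since n = w, d | w. Since y | d, y | w. Since y | t, y | gcd(w, t).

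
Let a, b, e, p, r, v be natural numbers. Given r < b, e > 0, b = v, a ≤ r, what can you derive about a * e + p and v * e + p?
a * e + p < v * e + p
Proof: Because b = v and r < b, r < v. Since a ≤ r, a < v. Using e > 0, by multiplying by a positive, a * e < v * e. Then a * e + p < v * e + p.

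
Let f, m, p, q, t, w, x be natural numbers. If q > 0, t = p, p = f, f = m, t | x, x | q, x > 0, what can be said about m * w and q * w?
m * w ≤ q * w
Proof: Because t = p and p = f, t = f. Since t | x, f | x. x > 0, so f ≤ x. Since f = m, m ≤ x. x | q and q > 0, hence x ≤ q. m ≤ x, so m ≤ q. Then m * w ≤ q * w.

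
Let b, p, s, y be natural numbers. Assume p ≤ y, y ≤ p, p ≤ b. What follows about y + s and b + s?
y + s ≤ b + s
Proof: p ≤ y and y ≤ p, so p = y. Since p ≤ b, y ≤ b. Then y + s ≤ b + s.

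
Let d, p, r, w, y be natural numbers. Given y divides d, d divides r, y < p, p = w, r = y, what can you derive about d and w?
d < w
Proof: r = y and d divides r, hence d divides y. From y divides d, y = d. Since y < p, d < p. Since p = w, d < w.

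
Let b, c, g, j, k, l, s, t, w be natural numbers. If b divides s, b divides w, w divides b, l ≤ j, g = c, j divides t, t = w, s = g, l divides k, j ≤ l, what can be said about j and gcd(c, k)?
j divides gcd(c, k)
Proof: Since w divides b and b divides w, w = b. t = w, so t = b. j divides t, so j divides b. Since s = g and g = c, s = c. From b divides s, b divides c. Since j divides b, j divides c. l ≤ j and j ≤ l, hence l = j. Since l divides k, j divides k. j divides c, so j divides gcd(c, k).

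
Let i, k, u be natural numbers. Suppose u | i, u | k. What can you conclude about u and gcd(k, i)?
u | gcd(k, i)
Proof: Because u | k and u | i, because common divisors divide the gcd, u | gcd(k, i).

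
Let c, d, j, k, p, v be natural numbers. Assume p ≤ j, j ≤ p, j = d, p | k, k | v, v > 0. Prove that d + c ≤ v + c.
p ≤ j and j ≤ p, therefore p = j. From j = d, p = d. Because p | k and k | v, p | v. v > 0, so p ≤ v. Since p = d, d ≤ v. Then d + c ≤ v + c.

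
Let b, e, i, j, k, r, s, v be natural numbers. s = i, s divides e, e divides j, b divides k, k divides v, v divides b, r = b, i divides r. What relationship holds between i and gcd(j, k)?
i divides gcd(j, k)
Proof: s = i and s divides e, therefore i divides e. Since e divides j, i divides j. Since k divides v and v divides b, k divides b. Because b divides k, b = k. r = b and i divides r, therefore i divides b. Since b = k, i divides k. i divides j, so i divides gcd(j, k).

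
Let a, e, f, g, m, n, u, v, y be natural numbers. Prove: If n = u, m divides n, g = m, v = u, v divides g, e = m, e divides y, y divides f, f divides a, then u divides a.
n = u and m divides n, therefore m divides u. Because v = u and v divides g, u divides g. g = m, so u divides m. Since m divides u, m = u. e = m and e divides y, so m divides y. y divides f, so m divides f. Since f divides a, m divides a. From m = u, u divides a.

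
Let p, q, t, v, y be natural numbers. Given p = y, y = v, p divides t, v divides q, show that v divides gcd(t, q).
p = y and y = v, thus p = v. Since p divides t, v divides t. v divides q, so v divides gcd(t, q).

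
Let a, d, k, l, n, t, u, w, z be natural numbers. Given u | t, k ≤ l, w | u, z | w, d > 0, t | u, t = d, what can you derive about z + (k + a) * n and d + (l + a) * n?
z + (k + a) * n ≤ d + (l + a) * n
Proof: Because u | t and t | u, u = t. Since w | u, w | t. t = d, so w | d. From z | w, z | d. Since d > 0, z ≤ d. k ≤ l, hence k + a ≤ l + a. Then (k + a) * n ≤ (l + a) * n. Since z ≤ d, z + (k + a) * n ≤ d + (l + a) * n.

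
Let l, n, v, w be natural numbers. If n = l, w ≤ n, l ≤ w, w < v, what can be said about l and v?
l < v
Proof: n = l and w ≤ n, so w ≤ l. Since l ≤ w, w = l. w < v, so l < v.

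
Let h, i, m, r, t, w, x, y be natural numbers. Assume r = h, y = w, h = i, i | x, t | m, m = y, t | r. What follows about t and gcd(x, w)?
t | gcd(x, w)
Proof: Because r = h and h = i, r = i. Since t | r, t | i. i | x, so t | x. m = y and y = w, so m = w. Because t | m, t | w. Since t | x, t | gcd(x, w).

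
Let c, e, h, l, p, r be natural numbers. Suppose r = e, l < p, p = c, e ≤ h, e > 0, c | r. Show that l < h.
p = c and l < p, thus l < c. r = e and c | r, so c | e. e > 0, so c ≤ e. e ≤ h, so c ≤ h. Since l < c, l < h.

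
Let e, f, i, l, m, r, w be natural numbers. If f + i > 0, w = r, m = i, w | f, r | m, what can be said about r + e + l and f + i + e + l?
r + e + l ≤ f + i + e + l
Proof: From w = r and w | f, r | f. Since m = i and r | m, r | i. r | f, so r | f + i. f + i > 0, so r ≤ f + i. Then r + e ≤ f + i + e. Then r + e + l ≤ f + i + e + l.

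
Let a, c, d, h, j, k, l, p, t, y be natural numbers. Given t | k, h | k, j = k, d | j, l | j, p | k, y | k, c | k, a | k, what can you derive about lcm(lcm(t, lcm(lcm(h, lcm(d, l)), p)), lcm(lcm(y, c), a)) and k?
lcm(lcm(t, lcm(lcm(h, lcm(d, l)), p)), lcm(lcm(y, c), a)) | k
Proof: d | j and l | j, hence lcm(d, l) | j. j = k, so lcm(d, l) | k. Since h | k, lcm(h, lcm(d, l)) | k. p | k, so lcm(lcm(h, lcm(d, l)), p) | k. Since t | k, lcm(t, lcm(lcm(h, lcm(d, l)), p)) | k. y | k and c | k, thus lcm(y, c) | k. Since a | k, lcm(lcm(y, c), a) | k. From lcm(t, lcm(lcm(h, lcm(d, l)), p)) | k, lcm(lcm(t, lcm(lcm(h, lcm(d, l)), p)), lcm(lcm(y, c), a)) | k.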